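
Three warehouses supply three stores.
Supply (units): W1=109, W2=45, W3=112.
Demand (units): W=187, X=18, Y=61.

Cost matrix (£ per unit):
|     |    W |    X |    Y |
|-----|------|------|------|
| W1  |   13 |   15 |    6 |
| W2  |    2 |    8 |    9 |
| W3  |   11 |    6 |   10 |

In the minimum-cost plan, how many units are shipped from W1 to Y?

Optimal shipments:
  W1–W: 48 × £13 = £624
  W1–Y: 61 × £6 = £366
  W2–W: 45 × £2 = £90
  W3–W: 94 × £11 = £1034
  W3–X: 18 × £6 = £108
Total cost = £2222.
So W1→Y carries 61 units.

61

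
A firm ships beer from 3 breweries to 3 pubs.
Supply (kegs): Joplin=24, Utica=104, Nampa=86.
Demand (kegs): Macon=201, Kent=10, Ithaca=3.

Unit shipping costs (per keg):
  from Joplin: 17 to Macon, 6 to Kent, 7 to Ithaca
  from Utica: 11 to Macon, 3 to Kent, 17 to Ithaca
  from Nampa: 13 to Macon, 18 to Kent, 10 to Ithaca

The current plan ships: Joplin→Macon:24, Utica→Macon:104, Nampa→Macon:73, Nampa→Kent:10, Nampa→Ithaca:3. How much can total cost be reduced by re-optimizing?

Current plan cost = 24·17 + 104·11 + 73·13 + 10·18 + 3·10 = 2711.
Optimal plan:
  Joplin->Macon: 11 × 17 = 187
  Joplin->Kent: 10 × 6 = 60
  Joplin->Ithaca: 3 × 7 = 21
  Utica->Macon: 104 × 11 = 1144
  Nampa->Macon: 86 × 13 = 1118
Optimal cost = 2530.
Saving = 2711 − 2530 = 181.

181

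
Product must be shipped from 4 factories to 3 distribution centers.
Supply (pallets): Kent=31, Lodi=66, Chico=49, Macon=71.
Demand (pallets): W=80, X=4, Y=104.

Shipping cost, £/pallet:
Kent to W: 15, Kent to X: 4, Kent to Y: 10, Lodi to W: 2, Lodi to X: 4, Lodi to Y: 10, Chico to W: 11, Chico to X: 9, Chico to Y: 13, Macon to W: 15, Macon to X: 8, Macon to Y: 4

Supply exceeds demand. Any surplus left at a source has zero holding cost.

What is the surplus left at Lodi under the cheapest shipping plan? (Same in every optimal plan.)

0

Minimum-cost shipments:
  Kent to X: 4 × £4 = £16
  Kent to Y: 27 × £10 = £270
  Lodi to W: 66 × £2 = £132
  Chico to W: 14 × £11 = £154
  Chico to Y: 6 × £13 = £78
  Macon to Y: 71 × £4 = £284
Total cost = £934.
Lodi ships 66 of its 66, leaving 0.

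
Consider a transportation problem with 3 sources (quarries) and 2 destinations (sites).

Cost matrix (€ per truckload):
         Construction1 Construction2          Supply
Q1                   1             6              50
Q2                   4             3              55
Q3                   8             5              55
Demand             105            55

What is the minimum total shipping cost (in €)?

545

Optimal allocation:
  Q1 to Construction1: 50 × €1 = €50
  Q2 to Construction1: 55 × €4 = €220
  Q3 to Construction2: 55 × €5 = €275
Total = 50 + 220 + 275 = €545.
(Supply check: Q1 ships 50; Q2 ships 55; Q3 ships 55.)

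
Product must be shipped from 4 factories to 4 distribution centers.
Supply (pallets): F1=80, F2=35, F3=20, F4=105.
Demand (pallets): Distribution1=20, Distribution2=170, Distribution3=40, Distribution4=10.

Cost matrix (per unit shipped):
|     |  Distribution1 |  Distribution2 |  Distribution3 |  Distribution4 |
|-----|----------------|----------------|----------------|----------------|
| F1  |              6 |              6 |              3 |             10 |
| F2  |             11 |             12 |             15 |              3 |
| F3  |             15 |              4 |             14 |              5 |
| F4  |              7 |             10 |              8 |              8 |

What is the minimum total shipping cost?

1760

An optimal shipping plan:
  F1->Distribution2: 40 pallets
  F1->Distribution3: 40 pallets
  F2->Distribution2: 25 pallets
  F2->Distribution4: 10 pallets
  F3->Distribution2: 20 pallets
  F4->Distribution1: 20 pallets
  F4->Distribution2: 85 pallets
Total cost = 1760.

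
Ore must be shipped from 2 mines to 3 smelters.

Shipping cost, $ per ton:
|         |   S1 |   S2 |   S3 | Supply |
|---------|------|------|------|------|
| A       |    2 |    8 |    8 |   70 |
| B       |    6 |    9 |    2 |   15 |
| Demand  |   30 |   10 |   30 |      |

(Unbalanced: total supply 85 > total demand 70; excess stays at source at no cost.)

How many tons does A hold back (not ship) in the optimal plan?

Minimum-cost shipments:
  A->S1: 30 × $2 = $60
  A->S2: 10 × $8 = $80
  A->S3: 15 × $8 = $120
  B->S3: 15 × $2 = $30
Total cost = $290.
A ships 55 of its 70, leaving 15.

15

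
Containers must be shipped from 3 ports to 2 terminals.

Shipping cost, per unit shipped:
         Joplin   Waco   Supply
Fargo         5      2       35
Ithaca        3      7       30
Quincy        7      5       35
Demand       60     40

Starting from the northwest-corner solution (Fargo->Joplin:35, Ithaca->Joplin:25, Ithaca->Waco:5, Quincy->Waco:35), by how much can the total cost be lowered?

Current plan cost = 35·5 + 25·3 + 5·7 + 35·5 = 460.
Optimal plan:
  Fargo–Waco: 35 TEU
  Ithaca–Joplin: 30 TEU
  Quincy–Joplin: 30 TEU
  Quincy–Waco: 5 TEU
Optimal cost = 395.
Saving = 460 − 395 = 65.

65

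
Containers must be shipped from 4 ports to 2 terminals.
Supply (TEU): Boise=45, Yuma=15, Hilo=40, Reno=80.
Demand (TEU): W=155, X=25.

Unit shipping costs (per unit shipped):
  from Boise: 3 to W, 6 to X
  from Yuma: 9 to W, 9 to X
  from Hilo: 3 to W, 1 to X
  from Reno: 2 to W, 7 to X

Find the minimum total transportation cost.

500

Optimal allocation:
  Boise to W: 45 × 3 = 135
  Yuma to W: 15 × 9 = 135
  Hilo to W: 15 × 3 = 45
  Hilo to X: 25 × 1 = 25
  Reno to W: 80 × 2 = 160
Total = 135 + 135 + 45 + 25 + 160 = 500.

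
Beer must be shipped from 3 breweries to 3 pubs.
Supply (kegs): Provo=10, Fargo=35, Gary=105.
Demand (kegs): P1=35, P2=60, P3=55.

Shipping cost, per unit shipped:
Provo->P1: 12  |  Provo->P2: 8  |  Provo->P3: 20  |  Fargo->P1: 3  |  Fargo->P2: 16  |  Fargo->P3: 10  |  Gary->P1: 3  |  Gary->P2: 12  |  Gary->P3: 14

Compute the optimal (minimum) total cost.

Optimal allocation:
  Provo→P2: 10 × 8 = 80
  Fargo→P3: 35 × 10 = 350
  Gary→P1: 35 × 3 = 105
  Gary→P2: 50 × 12 = 600
  Gary→P3: 20 × 14 = 280
Total = 80 + 350 + 105 + 600 + 280 = 1415.

1415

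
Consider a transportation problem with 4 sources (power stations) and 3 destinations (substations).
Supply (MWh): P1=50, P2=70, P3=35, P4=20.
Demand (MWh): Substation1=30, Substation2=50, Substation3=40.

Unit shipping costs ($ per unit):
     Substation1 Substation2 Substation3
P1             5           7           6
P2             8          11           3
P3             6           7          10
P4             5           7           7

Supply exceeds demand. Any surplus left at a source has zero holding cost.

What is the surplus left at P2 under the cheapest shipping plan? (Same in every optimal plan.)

An optimal plan:
  P1 to Substation1: 30 × $5 = $150
  P1 to Substation2: 15 × $7 = $105
  P2 to Substation3: 40 × $3 = $120
  P3 to Substation2: 35 × $7 = $245
Total cost = $620.
P2 ships 40 of its 70, leaving 30.

30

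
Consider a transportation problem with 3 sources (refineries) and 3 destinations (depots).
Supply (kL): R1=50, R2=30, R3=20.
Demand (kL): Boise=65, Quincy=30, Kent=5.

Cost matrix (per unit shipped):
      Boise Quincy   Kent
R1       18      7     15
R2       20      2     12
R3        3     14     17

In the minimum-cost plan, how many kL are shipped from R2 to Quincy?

The minimum-cost plan:
  R1→Boise: 45 × 18 = 810
  R1→Kent: 5 × 15 = 75
  R2→Quincy: 30 × 2 = 60
  R3→Boise: 20 × 3 = 60
Total cost = 1005.
So R2→Quincy carries 30 kL.

30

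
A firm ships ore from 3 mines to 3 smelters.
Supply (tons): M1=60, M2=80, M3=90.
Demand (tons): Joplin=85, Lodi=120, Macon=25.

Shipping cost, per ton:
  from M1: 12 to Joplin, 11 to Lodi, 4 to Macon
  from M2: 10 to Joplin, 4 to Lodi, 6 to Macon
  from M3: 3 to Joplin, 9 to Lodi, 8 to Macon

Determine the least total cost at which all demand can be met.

1105

One minimum-cost allocation:
  M1–Lodi: 35 × 11 = 385
  M1–Macon: 25 × 4 = 100
  M2–Lodi: 80 × 4 = 320
  M3–Joplin: 85 × 3 = 255
  M3–Lodi: 5 × 9 = 45
Total = 385 + 100 + 320 + 255 + 45 = 1105.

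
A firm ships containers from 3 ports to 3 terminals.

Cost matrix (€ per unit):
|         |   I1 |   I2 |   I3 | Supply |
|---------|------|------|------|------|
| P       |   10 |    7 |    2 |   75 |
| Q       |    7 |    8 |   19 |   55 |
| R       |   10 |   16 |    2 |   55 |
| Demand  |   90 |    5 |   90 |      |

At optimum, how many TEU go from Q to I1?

Solving gives:
  P to I2: 5 TEU
  P to I3: 70 TEU
  Q to I1: 55 TEU
  R to I1: 35 TEU
  R to I3: 20 TEU
Total cost = €950.
So Q→I1 carries 55 TEU.

55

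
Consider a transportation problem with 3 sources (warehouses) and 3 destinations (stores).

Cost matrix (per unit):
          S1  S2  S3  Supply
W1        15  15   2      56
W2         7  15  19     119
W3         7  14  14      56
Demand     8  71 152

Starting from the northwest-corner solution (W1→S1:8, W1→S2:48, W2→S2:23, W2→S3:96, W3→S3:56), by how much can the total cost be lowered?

1016

Current plan cost = 8·15 + 48·15 + 23·15 + 96·19 + 56·14 = 3793.
Optimal plan:
  W1–S3: 56 × 2 = 112
  W2–S1: 8 × 7 = 56
  W2–S2: 71 × 15 = 1065
  W2–S3: 40 × 19 = 760
  W3–S3: 56 × 14 = 784
Optimal cost = 2777.
Saving = 3793 − 2777 = 1016.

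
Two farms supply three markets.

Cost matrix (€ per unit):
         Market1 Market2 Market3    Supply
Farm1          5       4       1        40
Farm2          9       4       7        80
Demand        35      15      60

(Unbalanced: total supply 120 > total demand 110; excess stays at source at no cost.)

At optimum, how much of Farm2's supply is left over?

Minimum-cost shipments:
  Farm1 to Market3: 40 × €1 = €40
  Farm2 to Market1: 35 × €9 = €315
  Farm2 to Market2: 15 × €4 = €60
  Farm2 to Market3: 20 × €7 = €140
Total cost = €555.
Farm2 ships 70 of its 80, leaving 10.

10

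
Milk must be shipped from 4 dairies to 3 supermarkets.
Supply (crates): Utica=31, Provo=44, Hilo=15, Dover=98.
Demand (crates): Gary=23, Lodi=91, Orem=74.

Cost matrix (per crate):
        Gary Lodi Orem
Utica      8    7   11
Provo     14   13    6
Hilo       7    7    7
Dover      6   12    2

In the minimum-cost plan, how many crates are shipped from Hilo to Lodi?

15

The minimum-cost plan:
  Utica–Lodi: 31 × 7 = 217
  Provo–Lodi: 44 × 13 = 572
  Hilo–Lodi: 15 × 7 = 105
  Dover–Gary: 23 × 6 = 138
  Dover–Lodi: 1 × 12 = 12
  Dover–Orem: 74 × 2 = 148
Total cost = 1192.
So Hilo→Lodi carries 15 crates.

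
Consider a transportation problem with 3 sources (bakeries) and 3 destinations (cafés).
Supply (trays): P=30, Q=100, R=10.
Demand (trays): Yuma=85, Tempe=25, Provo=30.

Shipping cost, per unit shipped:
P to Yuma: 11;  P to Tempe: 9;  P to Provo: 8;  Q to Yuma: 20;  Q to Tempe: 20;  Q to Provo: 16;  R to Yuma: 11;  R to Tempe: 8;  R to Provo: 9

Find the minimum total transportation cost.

2260

One minimum-cost allocation:
  P→Yuma: 15 trays
  P→Tempe: 15 trays
  Q→Yuma: 70 trays
  Q→Provo: 30 trays
  R→Tempe: 10 trays
Total cost = 2260.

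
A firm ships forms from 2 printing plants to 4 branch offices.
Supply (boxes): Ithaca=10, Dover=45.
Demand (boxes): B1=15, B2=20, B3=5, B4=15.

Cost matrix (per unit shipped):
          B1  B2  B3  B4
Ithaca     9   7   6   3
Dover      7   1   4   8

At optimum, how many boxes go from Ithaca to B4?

10

Optimal shipments:
  Ithaca to B4: 10 × 3 = 30
  Dover to B1: 15 × 7 = 105
  Dover to B2: 20 × 1 = 20
  Dover to B3: 5 × 4 = 20
  Dover to B4: 5 × 8 = 40
Total cost = 215.
So Ithaca→B4 carries 10 boxes.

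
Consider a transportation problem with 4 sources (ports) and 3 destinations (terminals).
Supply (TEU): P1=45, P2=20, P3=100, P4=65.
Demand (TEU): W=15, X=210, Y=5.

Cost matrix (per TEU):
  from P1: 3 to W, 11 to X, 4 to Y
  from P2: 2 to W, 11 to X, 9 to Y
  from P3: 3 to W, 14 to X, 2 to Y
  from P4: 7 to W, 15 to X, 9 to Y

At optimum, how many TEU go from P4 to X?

The minimum-cost plan:
  P1 to X: 45 × 11 = 495
  P2 to X: 20 × 11 = 220
  P3 to W: 15 × 3 = 45
  P3 to X: 80 × 14 = 1120
  P3 to Y: 5 × 2 = 10
  P4 to X: 65 × 15 = 975
Total cost = 2865.
So P4→X carries 65 TEU.

65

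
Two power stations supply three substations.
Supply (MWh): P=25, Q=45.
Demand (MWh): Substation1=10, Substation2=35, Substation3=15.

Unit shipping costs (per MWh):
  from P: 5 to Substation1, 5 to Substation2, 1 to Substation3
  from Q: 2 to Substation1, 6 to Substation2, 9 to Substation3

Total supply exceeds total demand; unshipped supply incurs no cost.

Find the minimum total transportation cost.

Optimal allocation:
  P→Substation2: 10 × 5 = 50
  P→Substation3: 15 × 1 = 15
  Q→Substation1: 10 × 2 = 20
  Q→Substation2: 25 × 6 = 150
Total = 50 + 15 + 20 + 150 = 235.

235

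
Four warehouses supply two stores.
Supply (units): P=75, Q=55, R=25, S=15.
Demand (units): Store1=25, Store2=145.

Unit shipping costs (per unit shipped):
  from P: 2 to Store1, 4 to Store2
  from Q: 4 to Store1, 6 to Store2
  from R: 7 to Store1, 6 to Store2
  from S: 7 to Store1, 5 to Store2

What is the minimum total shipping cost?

805

A cheapest plan:
  P to Store1: 25 units
  P to Store2: 50 units
  Q to Store2: 55 units
  R to Store2: 25 units
  S to Store2: 15 units
Total cost = 805.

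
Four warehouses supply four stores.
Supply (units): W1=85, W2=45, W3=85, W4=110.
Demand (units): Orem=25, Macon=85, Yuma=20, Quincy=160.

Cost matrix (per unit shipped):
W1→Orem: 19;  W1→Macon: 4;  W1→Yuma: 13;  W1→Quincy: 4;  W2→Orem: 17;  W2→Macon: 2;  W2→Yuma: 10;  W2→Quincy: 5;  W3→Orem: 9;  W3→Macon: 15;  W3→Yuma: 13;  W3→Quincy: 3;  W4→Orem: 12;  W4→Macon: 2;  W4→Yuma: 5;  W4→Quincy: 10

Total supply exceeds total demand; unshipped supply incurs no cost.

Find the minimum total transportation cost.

1090

An optimal shipping plan:
  W1->Quincy: 85 units
  W2->Macon: 30 units
  W2->Quincy: 15 units
  W3->Orem: 25 units
  W3->Quincy: 60 units
  W4->Macon: 55 units
  W4->Yuma: 20 units
Total cost = 1090.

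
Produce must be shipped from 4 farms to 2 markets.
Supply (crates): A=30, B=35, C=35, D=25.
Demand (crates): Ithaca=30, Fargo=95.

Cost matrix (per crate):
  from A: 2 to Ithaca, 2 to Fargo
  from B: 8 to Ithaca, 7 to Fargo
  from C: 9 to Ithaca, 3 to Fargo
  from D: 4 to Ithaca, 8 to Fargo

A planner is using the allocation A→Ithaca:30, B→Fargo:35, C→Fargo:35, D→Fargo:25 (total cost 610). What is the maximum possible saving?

100

Current plan cost = 30·2 + 35·7 + 35·3 + 25·8 = 610.
Optimal plan:
  A→Ithaca: 5 crates
  A→Fargo: 25 crates
  B→Fargo: 35 crates
  C→Fargo: 35 crates
  D→Ithaca: 25 crates
Optimal cost = 510.
Saving = 610 − 510 = 100.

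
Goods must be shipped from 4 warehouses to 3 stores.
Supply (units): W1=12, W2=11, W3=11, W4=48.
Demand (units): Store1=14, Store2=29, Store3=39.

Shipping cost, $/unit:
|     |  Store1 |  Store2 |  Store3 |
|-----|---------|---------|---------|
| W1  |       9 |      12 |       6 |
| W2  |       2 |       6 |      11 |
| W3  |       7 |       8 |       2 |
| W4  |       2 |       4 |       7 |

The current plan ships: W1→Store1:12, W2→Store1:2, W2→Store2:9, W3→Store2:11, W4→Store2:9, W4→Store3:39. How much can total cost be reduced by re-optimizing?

Current plan cost = 12·9 + 2·2 + 9·6 + 11·8 + 9·4 + 39·7 = $563.
Optimal plan:
  W1 to Store3: 12 units
  W2 to Store1: 11 units
  W3 to Store3: 11 units
  W4 to Store1: 3 units
  W4 to Store2: 29 units
  W4 to Store3: 16 units
Optimal cost = $350.
Saving = 563 − 350 = $213.

213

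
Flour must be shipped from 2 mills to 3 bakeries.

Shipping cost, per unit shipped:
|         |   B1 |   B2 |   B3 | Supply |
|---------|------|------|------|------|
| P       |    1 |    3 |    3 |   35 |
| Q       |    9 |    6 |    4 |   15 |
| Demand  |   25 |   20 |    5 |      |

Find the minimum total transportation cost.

135

A cheapest plan:
  P->B1: 25 × 1 = 25
  P->B2: 10 × 3 = 30
  Q->B2: 10 × 6 = 60
  Q->B3: 5 × 4 = 20
Total = 25 + 30 + 60 + 20 = 135.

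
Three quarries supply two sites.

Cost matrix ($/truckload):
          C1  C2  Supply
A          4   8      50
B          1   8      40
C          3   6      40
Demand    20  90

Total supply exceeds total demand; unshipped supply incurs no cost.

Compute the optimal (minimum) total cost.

660

One minimum-cost allocation:
  A->C2: 50 × $8 = $400
  B->C1: 20 × $1 = $20
  C->C2: 40 × $6 = $240
Total = 400 + 20 + 240 = $660.
(Supply check: A ships 50; B ships 20; C ships 40.)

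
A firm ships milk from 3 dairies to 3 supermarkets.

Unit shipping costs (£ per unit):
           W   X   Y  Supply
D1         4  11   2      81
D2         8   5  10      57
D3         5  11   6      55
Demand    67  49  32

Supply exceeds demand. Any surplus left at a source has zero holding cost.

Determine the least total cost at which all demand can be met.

595

An optimal shipping plan:
  D1->W: 49 × £4 = £196
  D1->Y: 32 × £2 = £64
  D2->X: 49 × £5 = £245
  D3->W: 18 × £5 = £90
Total = 196 + 64 + 245 + 90 = £595.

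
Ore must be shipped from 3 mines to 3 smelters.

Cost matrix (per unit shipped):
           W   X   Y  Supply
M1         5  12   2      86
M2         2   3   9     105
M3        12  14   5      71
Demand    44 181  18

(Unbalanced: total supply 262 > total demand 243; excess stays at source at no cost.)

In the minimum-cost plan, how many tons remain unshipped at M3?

19

Minimum-cost shipments:
  M1–W: 44 × 5 = 220
  M1–X: 24 × 12 = 288
  M1–Y: 18 × 2 = 36
  M2–X: 105 × 3 = 315
  M3–X: 52 × 14 = 728
Total cost = 1587.
M3 ships 52 of its 71, leaving 19.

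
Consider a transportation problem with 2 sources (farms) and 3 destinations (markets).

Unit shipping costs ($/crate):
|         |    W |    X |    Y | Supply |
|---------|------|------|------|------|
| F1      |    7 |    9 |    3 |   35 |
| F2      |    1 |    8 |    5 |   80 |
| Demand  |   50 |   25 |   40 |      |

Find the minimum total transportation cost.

A cheapest plan:
  F1->Y: 35 × $3 = $105
  F2->W: 50 × $1 = $50
  F2->X: 25 × $8 = $200
  F2->Y: 5 × $5 = $25
Total = 105 + 50 + 200 + 25 = $380.
(Supply check: F1 ships 35; F2 ships 80.)

380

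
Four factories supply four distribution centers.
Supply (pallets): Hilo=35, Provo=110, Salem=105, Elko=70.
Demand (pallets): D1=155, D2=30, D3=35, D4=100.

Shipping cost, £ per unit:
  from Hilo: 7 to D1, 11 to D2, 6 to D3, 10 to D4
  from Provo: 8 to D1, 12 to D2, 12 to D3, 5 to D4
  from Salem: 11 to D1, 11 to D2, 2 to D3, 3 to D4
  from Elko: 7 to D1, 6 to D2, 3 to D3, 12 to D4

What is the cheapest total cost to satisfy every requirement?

One minimum-cost allocation:
  Hilo–D1: 35 pallets
  Provo–D1: 80 pallets
  Provo–D4: 30 pallets
  Salem–D3: 35 pallets
  Salem–D4: 70 pallets
  Elko–D1: 40 pallets
  Elko–D2: 30 pallets
Total cost = £1775.

1775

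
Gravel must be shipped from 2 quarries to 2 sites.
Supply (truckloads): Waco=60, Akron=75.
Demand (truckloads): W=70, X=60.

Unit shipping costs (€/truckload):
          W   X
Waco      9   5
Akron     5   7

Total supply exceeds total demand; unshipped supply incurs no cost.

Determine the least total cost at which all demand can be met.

A cheapest plan:
  Waco→X: 60 × €5 = €300
  Akron→W: 70 × €5 = €350
Total = 300 + 350 = €650.

650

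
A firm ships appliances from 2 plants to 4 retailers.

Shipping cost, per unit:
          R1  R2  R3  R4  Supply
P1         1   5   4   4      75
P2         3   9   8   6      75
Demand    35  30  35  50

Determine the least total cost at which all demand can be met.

675

One minimum-cost allocation:
  P1→R1: 10 × 1 = 10
  P1→R2: 30 × 5 = 150
  P1→R3: 35 × 4 = 140
  P2→R1: 25 × 3 = 75
  P2→R4: 50 × 6 = 300
Total = 10 + 150 + 140 + 75 + 300 = 675.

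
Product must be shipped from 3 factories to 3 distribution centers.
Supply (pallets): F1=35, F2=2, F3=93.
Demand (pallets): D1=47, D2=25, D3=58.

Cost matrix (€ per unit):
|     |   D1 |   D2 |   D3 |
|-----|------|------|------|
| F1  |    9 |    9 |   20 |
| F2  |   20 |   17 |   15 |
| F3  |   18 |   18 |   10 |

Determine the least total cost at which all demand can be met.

One minimum-cost allocation:
  F1 to D1: 12 pallets
  F1 to D2: 23 pallets
  F2 to D2: 2 pallets
  F3 to D1: 35 pallets
  F3 to D3: 58 pallets
Total cost = €1559.

1559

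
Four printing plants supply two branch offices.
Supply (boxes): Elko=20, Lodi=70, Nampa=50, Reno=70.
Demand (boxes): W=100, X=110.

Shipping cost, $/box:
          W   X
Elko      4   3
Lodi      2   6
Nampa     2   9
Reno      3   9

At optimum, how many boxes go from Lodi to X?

Optimal shipments:
  Elko–X: 20 × $3 = $60
  Lodi–X: 70 × $6 = $420
  Nampa–W: 50 × $2 = $100
  Reno–W: 50 × $3 = $150
  Reno–X: 20 × $9 = $180
Total cost = $910.
So Lodi→X carries 70 boxes.

70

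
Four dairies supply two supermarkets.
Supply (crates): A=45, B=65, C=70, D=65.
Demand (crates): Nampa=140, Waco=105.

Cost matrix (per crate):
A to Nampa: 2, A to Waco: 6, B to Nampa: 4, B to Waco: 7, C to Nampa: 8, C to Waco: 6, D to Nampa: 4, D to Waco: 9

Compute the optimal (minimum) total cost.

One minimum-cost allocation:
  A–Nampa: 45 × 2 = 90
  B–Nampa: 30 × 4 = 120
  B–Waco: 35 × 7 = 245
  C–Waco: 70 × 6 = 420
  D–Nampa: 65 × 4 = 260
Total = 90 + 120 + 245 + 420 + 260 = 1135.

1135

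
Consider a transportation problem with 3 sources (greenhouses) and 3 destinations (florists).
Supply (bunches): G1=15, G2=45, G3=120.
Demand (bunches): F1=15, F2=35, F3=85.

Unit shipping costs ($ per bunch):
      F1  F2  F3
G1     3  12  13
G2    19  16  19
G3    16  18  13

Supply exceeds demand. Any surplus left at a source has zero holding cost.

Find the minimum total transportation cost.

1710

A cheapest plan:
  G1 to F1: 15 × $3 = $45
  G2 to F2: 35 × $16 = $560
  G3 to F3: 85 × $13 = $1105
Total = 45 + 560 + 1105 = $1710.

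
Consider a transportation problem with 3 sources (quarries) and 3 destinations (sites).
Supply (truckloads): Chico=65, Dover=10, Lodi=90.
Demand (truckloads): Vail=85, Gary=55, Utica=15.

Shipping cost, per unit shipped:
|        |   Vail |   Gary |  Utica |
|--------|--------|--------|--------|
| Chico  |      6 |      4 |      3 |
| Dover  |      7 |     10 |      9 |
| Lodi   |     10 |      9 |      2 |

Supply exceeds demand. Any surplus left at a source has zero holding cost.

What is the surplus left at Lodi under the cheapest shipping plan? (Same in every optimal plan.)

10

Minimum-cost shipments:
  Chico–Vail: 10 × 6 = 60
  Chico–Gary: 55 × 4 = 220
  Dover–Vail: 10 × 7 = 70
  Lodi–Vail: 65 × 10 = 650
  Lodi–Utica: 15 × 2 = 30
Total cost = 1030.
Lodi ships 80 of its 90, leaving 10.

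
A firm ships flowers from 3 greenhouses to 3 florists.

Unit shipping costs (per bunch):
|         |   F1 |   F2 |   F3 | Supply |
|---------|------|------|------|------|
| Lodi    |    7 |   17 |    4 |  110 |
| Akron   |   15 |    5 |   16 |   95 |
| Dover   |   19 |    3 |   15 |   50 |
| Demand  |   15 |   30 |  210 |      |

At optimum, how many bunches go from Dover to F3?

Optimal shipments:
  Lodi→F3: 110 bunches
  Akron→F1: 15 bunches
  Akron→F3: 80 bunches
  Dover→F2: 30 bunches
  Dover→F3: 20 bunches
Total cost = 2335.
So Dover→F3 carries 20 bunches.

20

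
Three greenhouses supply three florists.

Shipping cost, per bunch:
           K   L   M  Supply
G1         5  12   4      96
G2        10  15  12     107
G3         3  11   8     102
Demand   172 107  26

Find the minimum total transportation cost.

2365

An optimal shipping plan:
  G1→K: 70 bunches
  G1→M: 26 bunches
  G2→L: 107 bunches
  G3→K: 102 bunches
Total cost = 2365.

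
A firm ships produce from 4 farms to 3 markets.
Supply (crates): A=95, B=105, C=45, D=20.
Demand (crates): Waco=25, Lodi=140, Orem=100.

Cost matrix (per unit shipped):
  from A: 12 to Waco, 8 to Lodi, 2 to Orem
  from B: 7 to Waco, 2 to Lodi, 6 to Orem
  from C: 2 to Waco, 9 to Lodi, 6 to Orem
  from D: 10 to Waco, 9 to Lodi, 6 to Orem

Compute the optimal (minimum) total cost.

Optimal allocation:
  A to Orem: 95 crates
  B to Lodi: 105 crates
  C to Waco: 25 crates
  C to Lodi: 20 crates
  D to Lodi: 15 crates
  D to Orem: 5 crates
Total cost = 795.
(Supply check: A ships 95; B ships 105; C ships 45; D ships 20.)

795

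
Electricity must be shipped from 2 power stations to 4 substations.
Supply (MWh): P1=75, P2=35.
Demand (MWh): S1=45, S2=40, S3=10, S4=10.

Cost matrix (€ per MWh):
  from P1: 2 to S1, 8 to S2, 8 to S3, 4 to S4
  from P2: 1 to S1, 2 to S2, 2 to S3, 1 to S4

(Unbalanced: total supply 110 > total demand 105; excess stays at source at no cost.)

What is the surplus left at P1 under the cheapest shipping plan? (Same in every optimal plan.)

5

Minimum-cost shipments:
  P1–S1: 45 × €2 = €90
  P1–S2: 5 × €8 = €40
  P1–S3: 10 × €8 = €80
  P1–S4: 10 × €4 = €40
  P2–S2: 35 × €2 = €70
Total cost = €320.
P1 ships 70 of its 75, leaving 5.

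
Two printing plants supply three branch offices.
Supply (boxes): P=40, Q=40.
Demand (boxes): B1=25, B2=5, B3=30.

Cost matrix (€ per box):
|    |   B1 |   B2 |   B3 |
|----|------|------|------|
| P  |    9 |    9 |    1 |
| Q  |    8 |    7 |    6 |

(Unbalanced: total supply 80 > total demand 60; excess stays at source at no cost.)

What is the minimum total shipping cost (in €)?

265

An optimal shipping plan:
  P to B3: 30 × €1 = €30
  Q to B1: 25 × €8 = €200
  Q to B2: 5 × €7 = €35
Total = 30 + 200 + 35 = €265.
(Supply check: P ships 30; Q ships 30.)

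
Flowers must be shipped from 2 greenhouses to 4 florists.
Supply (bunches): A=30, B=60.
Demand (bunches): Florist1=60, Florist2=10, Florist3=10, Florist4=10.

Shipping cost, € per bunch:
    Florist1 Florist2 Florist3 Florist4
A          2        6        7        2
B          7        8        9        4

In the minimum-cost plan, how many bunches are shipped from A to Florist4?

0

The minimum-cost plan:
  A→Florist1: 30 × €2 = €60
  B→Florist1: 30 × €7 = €210
  B→Florist2: 10 × €8 = €80
  B→Florist3: 10 × €9 = €90
  B→Florist4: 10 × €4 = €40
Total cost = €480.
The route A→Florist4 is not used.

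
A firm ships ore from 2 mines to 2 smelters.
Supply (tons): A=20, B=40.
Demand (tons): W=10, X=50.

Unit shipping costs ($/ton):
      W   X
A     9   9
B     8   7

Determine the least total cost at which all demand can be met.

460

An optimal shipping plan:
  A→W: 10 × $9 = $90
  A→X: 10 × $9 = $90
  B→X: 40 × $7 = $280
Total = 90 + 90 + 280 = $460.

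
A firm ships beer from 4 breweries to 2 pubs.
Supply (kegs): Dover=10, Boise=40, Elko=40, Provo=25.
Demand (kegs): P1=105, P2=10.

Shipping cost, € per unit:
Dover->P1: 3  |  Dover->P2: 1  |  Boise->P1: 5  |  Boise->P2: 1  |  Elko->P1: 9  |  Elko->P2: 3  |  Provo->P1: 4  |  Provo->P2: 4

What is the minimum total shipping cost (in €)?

One minimum-cost allocation:
  Dover->P1: 10 × €3 = €30
  Boise->P1: 40 × €5 = €200
  Elko->P1: 30 × €9 = €270
  Elko->P2: 10 × €3 = €30
  Provo->P1: 25 × €4 = €100
Total = 30 + 200 + 270 + 30 + 100 = €630.
(Supply check: Dover ships 10; Boise ships 40; Elko ships 40; Provo ships 25.)

630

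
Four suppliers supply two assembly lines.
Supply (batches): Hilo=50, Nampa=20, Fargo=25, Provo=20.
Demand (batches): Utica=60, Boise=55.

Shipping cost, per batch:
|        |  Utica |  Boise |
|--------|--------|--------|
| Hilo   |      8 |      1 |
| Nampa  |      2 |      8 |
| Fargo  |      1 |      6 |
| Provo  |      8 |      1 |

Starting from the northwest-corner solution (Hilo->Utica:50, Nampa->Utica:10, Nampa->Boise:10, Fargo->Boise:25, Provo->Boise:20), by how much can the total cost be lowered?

430

Current plan cost = 50·8 + 10·2 + 10·8 + 25·6 + 20·1 = 670.
Optimal plan:
  Hilo–Utica: 15 × 8 = 120
  Hilo–Boise: 35 × 1 = 35
  Nampa–Utica: 20 × 2 = 40
  Fargo–Utica: 25 × 1 = 25
  Provo–Boise: 20 × 1 = 20
Optimal cost = 240.
Saving = 670 − 240 = 430.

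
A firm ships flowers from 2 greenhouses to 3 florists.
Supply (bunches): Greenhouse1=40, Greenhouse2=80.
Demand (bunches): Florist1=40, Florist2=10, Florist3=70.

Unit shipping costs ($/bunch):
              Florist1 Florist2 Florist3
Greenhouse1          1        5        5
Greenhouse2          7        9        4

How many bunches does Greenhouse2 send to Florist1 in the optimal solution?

Optimal shipments:
  Greenhouse1->Florist1: 40 × $1 = $40
  Greenhouse2->Florist2: 10 × $9 = $90
  Greenhouse2->Florist3: 70 × $4 = $280
Total cost = $410.
The route Greenhouse2→Florist1 is not used.

0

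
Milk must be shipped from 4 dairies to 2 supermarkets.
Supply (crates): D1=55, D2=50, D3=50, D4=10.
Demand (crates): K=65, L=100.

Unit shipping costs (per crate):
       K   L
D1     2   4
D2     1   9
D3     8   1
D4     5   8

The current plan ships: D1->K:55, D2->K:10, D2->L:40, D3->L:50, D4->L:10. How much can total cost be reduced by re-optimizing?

250

Current plan cost = 55·2 + 10·1 + 40·9 + 50·1 + 10·8 = 610.
Optimal plan:
  D1–K: 5 × 2 = 10
  D1–L: 50 × 4 = 200
  D2–K: 50 × 1 = 50
  D3–L: 50 × 1 = 50
  D4–K: 10 × 5 = 50
Optimal cost = 360.
Saving = 610 − 360 = 250.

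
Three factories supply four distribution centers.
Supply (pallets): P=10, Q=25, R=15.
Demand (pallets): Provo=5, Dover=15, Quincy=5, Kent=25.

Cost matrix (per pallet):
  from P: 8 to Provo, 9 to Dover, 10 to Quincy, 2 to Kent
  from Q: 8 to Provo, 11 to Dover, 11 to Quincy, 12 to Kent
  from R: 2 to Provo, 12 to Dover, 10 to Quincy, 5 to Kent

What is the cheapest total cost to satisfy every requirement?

An optimal shipping plan:
  P–Kent: 10 × 2 = 20
  Q–Provo: 5 × 8 = 40
  Q–Dover: 15 × 11 = 165
  Q–Quincy: 5 × 11 = 55
  R–Kent: 15 × 5 = 75
Total = 20 + 40 + 165 + 55 + 75 = 355.
(Supply check: P ships 10; Q ships 25; R ships 15.)

355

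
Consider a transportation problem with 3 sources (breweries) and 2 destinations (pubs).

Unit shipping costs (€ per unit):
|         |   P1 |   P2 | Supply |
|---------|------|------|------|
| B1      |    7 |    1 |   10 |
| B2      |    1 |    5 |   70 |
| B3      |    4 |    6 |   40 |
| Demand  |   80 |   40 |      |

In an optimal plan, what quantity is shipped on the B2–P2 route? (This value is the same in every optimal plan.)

Optimal shipments:
  B1–P2: 10 × €1 = €10
  B2–P1: 70 × €1 = €70
  B3–P1: 10 × €4 = €40
  B3–P2: 30 × €6 = €180
Total cost = €300.
The route B2→P2 is not used.

0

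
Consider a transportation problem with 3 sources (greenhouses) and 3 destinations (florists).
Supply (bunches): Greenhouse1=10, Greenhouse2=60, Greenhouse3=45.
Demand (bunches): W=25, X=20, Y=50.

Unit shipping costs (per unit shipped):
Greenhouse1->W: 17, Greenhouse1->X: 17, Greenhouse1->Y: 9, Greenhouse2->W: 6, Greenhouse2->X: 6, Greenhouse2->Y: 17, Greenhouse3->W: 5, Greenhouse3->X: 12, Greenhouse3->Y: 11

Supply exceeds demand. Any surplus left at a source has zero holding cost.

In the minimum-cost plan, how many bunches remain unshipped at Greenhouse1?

An optimal plan:
  Greenhouse1→Y: 10 × 9 = 90
  Greenhouse2→W: 20 × 6 = 120
  Greenhouse2→X: 20 × 6 = 120
  Greenhouse3→W: 5 × 5 = 25
  Greenhouse3→Y: 40 × 11 = 440
Total cost = 795.
Greenhouse1 ships 10 of its 10, leaving 0.

0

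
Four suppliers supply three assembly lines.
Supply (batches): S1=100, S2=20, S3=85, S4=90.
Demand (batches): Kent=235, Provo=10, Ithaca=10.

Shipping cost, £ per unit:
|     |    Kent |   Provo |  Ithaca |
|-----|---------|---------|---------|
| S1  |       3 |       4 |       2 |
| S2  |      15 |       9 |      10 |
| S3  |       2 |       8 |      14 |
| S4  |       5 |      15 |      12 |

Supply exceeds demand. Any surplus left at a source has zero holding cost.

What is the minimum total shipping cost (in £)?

An optimal shipping plan:
  S1→Kent: 80 batches
  S1→Provo: 10 batches
  S1→Ithaca: 10 batches
  S3→Kent: 85 batches
  S4→Kent: 70 batches
Total cost = £820.

820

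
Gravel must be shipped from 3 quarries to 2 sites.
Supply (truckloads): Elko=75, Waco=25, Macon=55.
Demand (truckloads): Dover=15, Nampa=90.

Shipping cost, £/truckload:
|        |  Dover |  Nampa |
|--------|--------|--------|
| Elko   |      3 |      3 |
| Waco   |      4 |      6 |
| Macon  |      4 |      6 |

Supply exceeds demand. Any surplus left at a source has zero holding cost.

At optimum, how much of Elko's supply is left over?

Minimum-cost shipments:
  Elko to Nampa: 75 × £3 = £225
  Macon to Dover: 15 × £4 = £60
  Macon to Nampa: 15 × £6 = £90
Total cost = £375.
Elko ships 75 of its 75, leaving 0.

0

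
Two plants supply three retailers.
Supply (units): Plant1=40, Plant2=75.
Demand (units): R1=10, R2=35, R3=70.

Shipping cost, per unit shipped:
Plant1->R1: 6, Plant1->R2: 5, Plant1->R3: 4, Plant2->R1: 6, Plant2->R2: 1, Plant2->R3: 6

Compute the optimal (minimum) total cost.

435

One minimum-cost allocation:
  Plant1 to R3: 40 × 4 = 160
  Plant2 to R1: 10 × 6 = 60
  Plant2 to R2: 35 × 1 = 35
  Plant2 to R3: 30 × 6 = 180
Total = 160 + 60 + 35 + 180 = 435.
(Supply check: Plant1 ships 40; Plant2 ships 75.)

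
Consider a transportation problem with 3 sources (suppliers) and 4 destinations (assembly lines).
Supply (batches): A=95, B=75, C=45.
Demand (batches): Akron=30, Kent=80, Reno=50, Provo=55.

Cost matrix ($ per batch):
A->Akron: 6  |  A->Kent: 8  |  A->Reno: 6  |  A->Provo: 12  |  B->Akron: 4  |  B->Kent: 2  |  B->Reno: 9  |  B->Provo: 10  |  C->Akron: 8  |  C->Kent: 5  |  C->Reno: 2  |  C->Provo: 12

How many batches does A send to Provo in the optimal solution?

Optimal shipments:
  A→Akron: 30 × $6 = $180
  A→Kent: 5 × $8 = $40
  A→Reno: 5 × $6 = $30
  A→Provo: 55 × $12 = $660
  B→Kent: 75 × $2 = $150
  C→Reno: 45 × $2 = $90
Total cost = $1150.
So A→Provo carries 55 batches.

55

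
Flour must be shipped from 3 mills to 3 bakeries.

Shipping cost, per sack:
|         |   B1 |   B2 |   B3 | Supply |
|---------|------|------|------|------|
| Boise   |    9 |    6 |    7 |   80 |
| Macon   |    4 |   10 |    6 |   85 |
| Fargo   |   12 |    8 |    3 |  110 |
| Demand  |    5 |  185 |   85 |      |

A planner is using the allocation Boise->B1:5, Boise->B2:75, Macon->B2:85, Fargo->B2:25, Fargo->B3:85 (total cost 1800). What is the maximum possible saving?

Current plan cost = 5·9 + 75·6 + 85·10 + 25·8 + 85·3 = 1800.
Optimal plan:
  Boise–B2: 80 × 6 = 480
  Macon–B1: 5 × 4 = 20
  Macon–B2: 80 × 10 = 800
  Fargo–B2: 25 × 8 = 200
  Fargo–B3: 85 × 3 = 255
Optimal cost = 1755.
Saving = 1800 − 1755 = 45.

45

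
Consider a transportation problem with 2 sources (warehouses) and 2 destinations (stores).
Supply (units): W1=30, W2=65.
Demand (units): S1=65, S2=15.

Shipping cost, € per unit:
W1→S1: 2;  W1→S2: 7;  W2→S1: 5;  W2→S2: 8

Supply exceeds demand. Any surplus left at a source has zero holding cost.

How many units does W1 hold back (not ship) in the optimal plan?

Minimum-cost shipments:
  W1->S1: 30 units
  W2->S1: 35 units
  W2->S2: 15 units
Total cost = €355.
W1 ships 30 of its 30, leaving 0.

0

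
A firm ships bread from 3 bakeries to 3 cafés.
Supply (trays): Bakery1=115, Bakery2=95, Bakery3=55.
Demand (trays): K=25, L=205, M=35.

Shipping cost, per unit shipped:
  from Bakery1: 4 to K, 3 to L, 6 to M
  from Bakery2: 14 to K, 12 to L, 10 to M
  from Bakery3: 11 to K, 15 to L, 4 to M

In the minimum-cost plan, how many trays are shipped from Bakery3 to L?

Optimal shipments:
  Bakery1→K: 5 × 4 = 20
  Bakery1→L: 110 × 3 = 330
  Bakery2→L: 95 × 12 = 1140
  Bakery3→K: 20 × 11 = 220
  Bakery3→M: 35 × 4 = 140
Total cost = 1850.
The route Bakery3→L is not used.

0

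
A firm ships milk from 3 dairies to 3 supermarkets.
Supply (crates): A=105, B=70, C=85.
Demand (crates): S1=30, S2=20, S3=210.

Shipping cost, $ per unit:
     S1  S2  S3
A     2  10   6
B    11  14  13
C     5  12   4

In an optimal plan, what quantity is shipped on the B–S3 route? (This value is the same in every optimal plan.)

Optimal shipments:
  A–S1: 30 crates
  A–S3: 75 crates
  B–S2: 20 crates
  B–S3: 50 crates
  C–S3: 85 crates
Total cost = $1780.
So B→S3 carries 50 crates.

50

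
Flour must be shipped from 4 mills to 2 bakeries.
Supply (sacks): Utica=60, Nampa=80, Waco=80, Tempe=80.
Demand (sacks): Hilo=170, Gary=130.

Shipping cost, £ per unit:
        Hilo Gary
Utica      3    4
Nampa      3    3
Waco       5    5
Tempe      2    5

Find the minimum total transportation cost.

980

One minimum-cost allocation:
  Utica–Hilo: 60 × £3 = £180
  Nampa–Hilo: 30 × £3 = £90
  Nampa–Gary: 50 × £3 = £150
  Waco–Gary: 80 × £5 = £400
  Tempe–Hilo: 80 × £2 = £160
Total = 180 + 90 + 150 + 400 + 160 = £980.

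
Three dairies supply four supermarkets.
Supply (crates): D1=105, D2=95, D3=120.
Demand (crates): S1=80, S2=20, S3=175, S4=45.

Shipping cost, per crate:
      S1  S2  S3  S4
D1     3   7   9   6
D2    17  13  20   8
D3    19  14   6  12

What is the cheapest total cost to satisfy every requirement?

2405

Optimal allocation:
  D1–S1: 80 × 3 = 240
  D1–S3: 25 × 9 = 225
  D2–S2: 20 × 13 = 260
  D2–S3: 30 × 20 = 600
  D2–S4: 45 × 8 = 360
  D3–S3: 120 × 6 = 720
Total = 240 + 225 + 260 + 600 + 360 + 720 = 2405.
(Supply check: D1 ships 105; D2 ships 95; D3 ships 120.)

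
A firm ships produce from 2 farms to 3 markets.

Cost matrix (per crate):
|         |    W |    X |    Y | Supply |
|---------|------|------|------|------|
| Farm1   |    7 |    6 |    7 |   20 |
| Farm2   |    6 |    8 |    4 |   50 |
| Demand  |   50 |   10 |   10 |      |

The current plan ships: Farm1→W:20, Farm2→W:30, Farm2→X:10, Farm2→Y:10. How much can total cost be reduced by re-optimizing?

Current plan cost = 20·7 + 30·6 + 10·8 + 10·4 = 440.
Optimal plan:
  Farm1–W: 10 × 7 = 70
  Farm1–X: 10 × 6 = 60
  Farm2–W: 40 × 6 = 240
  Farm2–Y: 10 × 4 = 40
Optimal cost = 410.
Saving = 440 − 410 = 30.

30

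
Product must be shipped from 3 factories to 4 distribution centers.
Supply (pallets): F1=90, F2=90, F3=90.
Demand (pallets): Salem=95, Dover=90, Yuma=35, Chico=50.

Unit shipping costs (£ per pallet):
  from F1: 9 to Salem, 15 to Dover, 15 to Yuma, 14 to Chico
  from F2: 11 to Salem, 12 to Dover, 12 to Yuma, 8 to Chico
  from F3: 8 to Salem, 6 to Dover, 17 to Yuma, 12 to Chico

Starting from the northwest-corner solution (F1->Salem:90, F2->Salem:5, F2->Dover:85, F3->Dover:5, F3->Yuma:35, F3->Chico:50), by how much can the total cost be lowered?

885

Current plan cost = 90·9 + 5·11 + 85·12 + 5·6 + 35·17 + 50·12 = £3110.
Optimal plan:
  F1–Salem: 90 × £9 = £810
  F2–Salem: 5 × £11 = £55
  F2–Yuma: 35 × £12 = £420
  F2–Chico: 50 × £8 = £400
  F3–Dover: 90 × £6 = £540
Optimal cost = £2225.
Saving = 3110 − 2225 = £885.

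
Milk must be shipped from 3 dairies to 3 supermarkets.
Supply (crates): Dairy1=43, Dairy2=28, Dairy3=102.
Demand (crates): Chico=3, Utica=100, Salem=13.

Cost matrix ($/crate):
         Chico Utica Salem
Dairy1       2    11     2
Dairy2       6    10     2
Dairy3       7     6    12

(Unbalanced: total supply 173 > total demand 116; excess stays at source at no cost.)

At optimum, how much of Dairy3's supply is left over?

2

An optimal plan:
  Dairy1->Chico: 3 × $2 = $6
  Dairy2->Salem: 13 × $2 = $26
  Dairy3->Utica: 100 × $6 = $600
Total cost = $632.
Dairy3 ships 100 of its 102, leaving 2.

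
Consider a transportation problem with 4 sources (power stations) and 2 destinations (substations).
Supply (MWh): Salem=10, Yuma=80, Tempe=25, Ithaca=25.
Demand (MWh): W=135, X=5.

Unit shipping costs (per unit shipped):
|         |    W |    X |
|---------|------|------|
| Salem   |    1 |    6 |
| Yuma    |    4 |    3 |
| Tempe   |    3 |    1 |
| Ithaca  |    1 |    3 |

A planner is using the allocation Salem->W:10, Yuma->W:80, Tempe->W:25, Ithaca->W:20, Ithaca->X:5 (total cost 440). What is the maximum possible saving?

20

Current plan cost = 10·1 + 80·4 + 25·3 + 20·1 + 5·3 = 440.
Optimal plan:
  Salem->W: 10 × 1 = 10
  Yuma->W: 80 × 4 = 320
  Tempe->W: 20 × 3 = 60
  Tempe->X: 5 × 1 = 5
  Ithaca->W: 25 × 1 = 25
Optimal cost = 420.
Saving = 440 − 420 = 20.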